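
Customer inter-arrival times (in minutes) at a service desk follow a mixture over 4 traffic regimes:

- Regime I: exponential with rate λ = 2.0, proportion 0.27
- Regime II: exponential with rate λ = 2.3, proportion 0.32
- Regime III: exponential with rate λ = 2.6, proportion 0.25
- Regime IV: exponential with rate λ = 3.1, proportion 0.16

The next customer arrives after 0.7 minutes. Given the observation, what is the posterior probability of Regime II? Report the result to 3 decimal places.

Apply Bayes' rule: the posterior for each component is proportional to its prior times its likelihood at x.
Component likelihoods at x = 0.7 minutes:
  p_I = 2.0·e^(−2.0·0.7) = 2.0·e^(−1.4000) = 0.493194
  p_II = 2.3·e^(−2.3·0.7) = 2.3·e^(−1.6100) = 0.459742
  p_III = 2.6·e^(−2.6·0.7) = 2.6·e^(−1.8200) = 0.421267
  p_IV = 3.1·e^(−3.1·0.7) = 3.1·e^(−2.1700) = 0.353951
Unnormalised posteriors:
  w_I·p_I = 0.27 × 0.493194 = 0.133162
  w_II·p_II = 0.32 × 0.459742 = 0.147117
  w_III·p_III = 0.25 × 0.421267 = 0.105317
  w_IV·p_IV = 0.16 × 0.353951 = 0.0566321
Sum: 0.133162 + 0.147117 + 0.105317 + 0.0566321 = 0.442228
So the posterior for Regime II is 0.147117 / 0.442228 ≈ 0.333.

0.333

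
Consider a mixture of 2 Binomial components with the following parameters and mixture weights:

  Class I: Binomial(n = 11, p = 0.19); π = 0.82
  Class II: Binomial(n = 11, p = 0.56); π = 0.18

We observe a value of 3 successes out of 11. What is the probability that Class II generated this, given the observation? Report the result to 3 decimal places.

0.041

Posterior ∝ prior × likelihood, so P(k | x) ∝ P(Z=k) f_k(x); normalise over all components.
Evaluate each component's likelihood at the observed value:
  f_I = C(11,3)·0.19^3·0.81^8 = 165·0.006859·0.185302 = 0.209713
  f_II = C(11,3)·0.56^3·0.44^8 = 165·0.175616·0.00140482 = 0.040707
Multiply by the mixture weights:
  P(Z=I)·f_I = 0.82 × 0.209713 = 0.171964
  P(Z=II)·f_II = 0.18 × 0.040707 = 0.00732727
Evidence: 0.171964 + 0.00732727 = 0.179292
So the posterior for Class II is 0.00732727 / 0.179292 ≈ 0.041.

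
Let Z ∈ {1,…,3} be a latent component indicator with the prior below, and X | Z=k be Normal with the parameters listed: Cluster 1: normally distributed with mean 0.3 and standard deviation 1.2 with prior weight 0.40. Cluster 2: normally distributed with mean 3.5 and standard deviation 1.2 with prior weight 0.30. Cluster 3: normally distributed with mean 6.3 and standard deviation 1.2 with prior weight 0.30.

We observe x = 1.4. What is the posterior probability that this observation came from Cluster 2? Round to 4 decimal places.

0.1980

Posterior ∝ prior × likelihood, so P(k | x) ∝ w_k f_k(x); normalise over all components.
Evaluate each component's likelihood at the observed value:
  f_1 = (1/(1.2·√(2π)))·exp(−(1.4−0.3)²/(2·1.2²)) = 0.332452·exp(-0.42014) = 0.218406
  f_2 = (1/(1.2·√(2π)))·exp(−(1.4−3.5)²/(2·1.2²)) = 0.332452·exp(-1.53125) = 0.0718978
  f_3 = (1/(1.2·√(2π)))·exp(−(1.4−6.3)²/(2·1.2²)) = 0.332452·exp(-8.33681) = 7.96343e-05
Unnormalised posteriors:
  w_1·f_1 = 0.40 × 0.218406 = 0.0873625
  w_2·f_2 = 0.30 × 0.0718978 = 0.0215693
  w_3·f_3 = 0.30 × 7.96343e-05 = 2.38903e-05
Evidence: 0.0873625 + 0.0215693 + 2.38903e-05 = 0.108956
P(Cluster 2 | 1.4) = 0.0215693 / 0.108956 ≈ 0.1980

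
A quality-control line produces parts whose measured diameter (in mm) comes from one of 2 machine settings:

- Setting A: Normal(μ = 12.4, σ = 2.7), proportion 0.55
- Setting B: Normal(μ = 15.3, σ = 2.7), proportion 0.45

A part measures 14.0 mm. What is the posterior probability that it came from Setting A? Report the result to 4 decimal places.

Apply Bayes' rule: the posterior for each component is proportional to its prior times its likelihood at x.
Normal densities:
  p_A = 0.123963
  p_B = 0.131585
Multiply by the mixture weights:
  π_A·p_A = 0.55 × 0.123963 = 0.0681796
  π_B·p_B = 0.45 × 0.131585 = 0.0592132
Marginal: 0.0681796 + 0.0592132 = 0.127393
Responsibility of Setting A: 0.0681796 / 0.127393 ≈ 0.5352

0.5352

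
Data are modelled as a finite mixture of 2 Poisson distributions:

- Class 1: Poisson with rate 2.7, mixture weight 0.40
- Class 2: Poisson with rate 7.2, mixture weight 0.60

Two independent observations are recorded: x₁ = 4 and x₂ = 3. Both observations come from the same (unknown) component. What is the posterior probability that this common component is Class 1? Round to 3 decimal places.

0.849

P(component k | x) = π_k·f_k(x) / marginal(x), where marginal(x) = Σ_j π_j·f_j(x).
Since both observations come from the same component, the likelihood for component k is f_k(x₁)·f_k(x₂).
  p_1 = [0.148816] × [0.220468] = 0.032809
  p_2 = [0.0835985] × [0.0464436] = 0.00388262
Multiply by the mixture weights:
  π_1·p_1 = 0.40 × 0.032809 = 0.0131236
  π_2·p_2 = 0.60 × 0.00388262 = 0.00232957
Evidence: 0.0131236 + 0.00232957 = 0.0154532
Responsibility of Class 1: 0.0131236 / 0.0154532 ≈ 0.849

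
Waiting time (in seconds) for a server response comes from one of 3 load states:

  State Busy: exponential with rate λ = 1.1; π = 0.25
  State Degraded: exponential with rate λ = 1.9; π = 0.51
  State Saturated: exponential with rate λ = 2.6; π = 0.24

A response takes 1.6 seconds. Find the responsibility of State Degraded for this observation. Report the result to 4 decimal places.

P(component k | x) = π_k·f_k(x) / marginal(x), where marginal(x) = Σ_j π_j·f_j(x).
Exponential densities:
  L_Busy = 0.189249
  L_Degraded = 0.0908863
  L_Saturated = 0.0405797
Weight by the priors:
  π_Busy·L_Busy = 0.25 × 0.189249 = 0.0473123
  π_Degraded·L_Degraded = 0.51 × 0.0908863 = 0.046352
  π_Saturated·L_Saturated = 0.24 × 0.0405797 = 0.00973912
Evidence: 0.0473123 + 0.046352 + 0.00973912 = 0.103403
P(State Degraded | data) ≈ 0.4483

0.4483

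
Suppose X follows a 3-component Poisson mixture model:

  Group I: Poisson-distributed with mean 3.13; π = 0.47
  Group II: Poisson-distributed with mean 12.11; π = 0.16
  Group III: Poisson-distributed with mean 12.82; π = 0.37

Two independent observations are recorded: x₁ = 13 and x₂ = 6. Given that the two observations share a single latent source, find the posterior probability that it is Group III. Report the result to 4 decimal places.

0.6224

Posterior ∝ prior × likelihood, so P(k | x) ∝ π_k f_k(x); normalise over all components.
Since both observations come from the same component, the likelihood for component k is f_k(x₁)·f_k(x₂).
  L_I = [e^(−3.13)·3.13^13/13! = 1.94292e-05] × [0.0570942] = 1.10929e-06
  L_II = [e^(−12.11)·12.11^13/13! = 0.106485] × [0.0241116] = 0.00256752
  L_III = [e^(−12.82)·12.82^13/13! = 0.109802] × [0.0166855] = 0.0018321
Prior × likelihood for each component:
  π_I·L_I = 0.47 × 1.10929e-06 = 5.21368e-07
  π_II·L_II = 0.16 × 0.00256752 = 0.000410803
  π_III·L_III = 0.37 × 0.0018321 = 0.000677877
Sum: 5.21368e-07 + 0.000410803 + 0.000677877 = 0.0010892
Responsibility of Group III: 0.000677877 / 0.0010892 ≈ 0.6224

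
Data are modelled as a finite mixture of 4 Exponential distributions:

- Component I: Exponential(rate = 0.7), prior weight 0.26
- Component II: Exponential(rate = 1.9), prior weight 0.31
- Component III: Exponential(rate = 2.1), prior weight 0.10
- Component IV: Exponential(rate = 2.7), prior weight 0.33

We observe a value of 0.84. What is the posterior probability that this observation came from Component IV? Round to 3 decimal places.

0.265

The responsibility of component k is P(Z=k) f_k(x) divided by Σ_j P(Z=j) f_j(x).
Evaluate each component's likelihood at the observed value:
  p_I = 0.388806
  p_II = 0.385141
  p_III = 0.359852
  p_IV = 0.279501
Weight by the priors:
  P(Z=I)·p_I = 0.26 × 0.388806 = 0.10109
  P(Z=II)·p_II = 0.31 × 0.385141 = 0.119394
  P(Z=III)·p_III = 0.10 × 0.359852 = 0.0359852
  P(Z=IV)·p_IV = 0.33 × 0.279501 = 0.0922354
Sum: 0.10109 + 0.119394 + 0.0359852 + 0.0922354 = 0.348704
So the posterior for Component IV is 0.0922354 / 0.348704 ≈ 0.265.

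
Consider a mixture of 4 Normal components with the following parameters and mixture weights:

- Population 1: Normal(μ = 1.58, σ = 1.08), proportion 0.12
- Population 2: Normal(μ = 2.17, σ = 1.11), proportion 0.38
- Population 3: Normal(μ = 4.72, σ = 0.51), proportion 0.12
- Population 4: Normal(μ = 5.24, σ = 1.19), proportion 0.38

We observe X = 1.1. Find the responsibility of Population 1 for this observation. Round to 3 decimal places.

0.318

Apply Bayes' rule: the posterior for each component is proportional to its prior times its likelihood at x.
Component likelihoods at x = 1.1:
  L_1 = 0.334652
  L_2 = 0.225844
  L_3 = 8.97414e-12
  L_4 = 0.000789127
Prior × likelihood for each component:
  P(Z=1)·L_1 = 0.12 × 0.334652 = 0.0401582
  P(Z=2)·L_2 = 0.38 × 0.225844 = 0.0858206
  P(Z=3)·L_3 = 0.12 × 8.97414e-12 = 1.0769e-12
  P(Z=4)·L_4 = 0.38 × 0.000789127 = 0.000299868
Denominator: 0.0401582 + 0.0858206 + 1.0769e-12 + 0.000299868 = 0.126279
So the posterior for Population 1 is 0.0401582 / 0.126279 ≈ 0.318.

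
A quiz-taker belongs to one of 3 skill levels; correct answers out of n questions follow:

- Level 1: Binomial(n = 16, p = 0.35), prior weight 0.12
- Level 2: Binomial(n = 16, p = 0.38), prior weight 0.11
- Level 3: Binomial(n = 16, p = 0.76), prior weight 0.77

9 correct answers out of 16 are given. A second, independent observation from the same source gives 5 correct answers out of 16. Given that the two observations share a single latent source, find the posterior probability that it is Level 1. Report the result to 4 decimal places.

0.4457

The responsibility of component k is π_k f_k(x) divided by Σ_j π_j f_j(x).
Since both observations come from the same component, the likelihood for component k is f_k(x₁)·f_k(x₂).
  L_1 = [0.044201] × [0.200757] = 0.00887364
  L_2 = [0.0665611] × [0.180098] = 0.0119875
  L_3 = [0.0443841] × [0.000168529] = 7.47999e-06
Multiply by the mixture weights:
  π_1·L_1 = 0.12 × 0.00887364 = 0.00106484
  π_2·L_2 = 0.11 × 0.0119875 = 0.00131863
  π_3·L_3 = 0.77 × 7.47999e-06 = 5.7596e-06
Marginal: 0.00106484 + 0.00131863 + 5.7596e-06 = 0.00238922
P(Level 1 | x) = 0.00106484 / 0.00238922 ≈ 0.4457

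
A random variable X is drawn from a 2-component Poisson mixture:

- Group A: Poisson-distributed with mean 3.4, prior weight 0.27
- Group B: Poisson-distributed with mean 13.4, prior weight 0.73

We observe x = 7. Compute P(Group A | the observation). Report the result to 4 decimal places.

0.3555

By Bayes' theorem, P(k | x) = π_k f_k(x) / Σ_j π_j f_j(x).
Evaluate each component's likelihood at the observed value:
  L_A = e^(−3.4)·3.4^7/7! = 0.0347793
  L_B = e^(−13.4)·13.4^7/7! = 0.0233215
Multiply by the mixture weights:
  π_A·L_A = 0.27 × 0.0347793 = 0.00939041
  π_B·L_B = 0.73 × 0.0233215 = 0.0170247
Marginal: 0.00939041 + 0.0170247 = 0.0264151
P(Group A | x) = 0.00939041 / 0.0264151 ≈ 0.3555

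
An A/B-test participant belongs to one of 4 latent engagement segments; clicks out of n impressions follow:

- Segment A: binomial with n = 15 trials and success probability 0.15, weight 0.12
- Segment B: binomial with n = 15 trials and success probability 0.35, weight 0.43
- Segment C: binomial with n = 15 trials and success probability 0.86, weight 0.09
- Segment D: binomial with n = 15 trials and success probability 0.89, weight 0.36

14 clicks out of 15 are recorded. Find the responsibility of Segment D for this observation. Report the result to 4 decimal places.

By Bayes' theorem, P(k | x) = π_k f_k(x) / Σ_j π_j f_j(x).
Evaluate each component's likelihood at the observed value:
  L_A = C(15,14)·0.15^14·0.85^1 = 15·2.91929e-12·0.85 = 3.7221e-11
  L_B = C(15,14)·0.35^14·0.65^1 = 15·4.13955e-07·0.65 = 4.03606e-06
  L_C = C(15,14)·0.86^14·0.14^1 = 15·0.121054·0.14 = 0.254213
  L_D = C(15,14)·0.89^14·0.11^1 = 15·0.195641·0.11 = 0.322808
Prior × likelihood for each component:
  π_A·L_A = 0.12 × 3.7221e-11 = 4.46652e-12
  π_B·L_B = 0.43 × 4.03606e-06 = 1.7355e-06
  π_C·L_C = 0.09 × 0.254213 = 0.0228792
  π_D·L_D = 0.36 × 0.322808 = 0.116211
Sum: 4.46652e-12 + 1.7355e-06 + 0.0228792 + 0.116211 = 0.139092
Responsibility of Segment D: 0.116211 / 0.139092 ≈ 0.8355

0.8355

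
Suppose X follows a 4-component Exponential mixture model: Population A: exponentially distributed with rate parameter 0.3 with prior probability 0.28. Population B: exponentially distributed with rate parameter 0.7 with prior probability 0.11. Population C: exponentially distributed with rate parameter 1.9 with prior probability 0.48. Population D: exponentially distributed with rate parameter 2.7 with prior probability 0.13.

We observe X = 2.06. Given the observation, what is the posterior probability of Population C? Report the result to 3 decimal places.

0.219

The responsibility of component k is P(Z=k) f_k(x) divided by Σ_j P(Z=j) f_j(x).
Evaluate each component's likelihood at the observed value:
  L_A = 0.161706
  L_B = 0.165518
  L_C = 0.0379249
  L_D = 0.0103709
Weight by the priors:
  P(Z=A)·L_A = 0.28 × 0.161706 = 0.0452778
  P(Z=B)·L_B = 0.11 × 0.165518 = 0.018207
  P(Z=C)·L_C = 0.48 × 0.0379249 = 0.018204
  P(Z=D)·L_D = 0.13 × 0.0103709 = 0.00134822
Normaliser: 0.0452778 + 0.018207 + 0.018204 + 0.00134822 = 0.083037
P(Population C | 2.06) = 0.018204 / 0.083037 ≈ 0.219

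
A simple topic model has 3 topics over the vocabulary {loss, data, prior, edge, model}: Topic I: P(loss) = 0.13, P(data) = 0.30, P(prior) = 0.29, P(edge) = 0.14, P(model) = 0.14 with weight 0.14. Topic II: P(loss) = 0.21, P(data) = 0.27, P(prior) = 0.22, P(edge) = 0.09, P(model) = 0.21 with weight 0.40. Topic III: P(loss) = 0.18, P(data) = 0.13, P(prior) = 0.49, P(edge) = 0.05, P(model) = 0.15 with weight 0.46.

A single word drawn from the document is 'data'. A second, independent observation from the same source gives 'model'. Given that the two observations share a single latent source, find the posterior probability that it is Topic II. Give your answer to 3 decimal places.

0.604

Posterior ∝ prior × likelihood, so P(k | x) ∝ w_k f_k(x); normalise over all components.
Since both observations come from the same component, the likelihood for component k is f_k(x₁)·f_k(x₂).
  f_I = [P(data | comp) = 0.30] × [0.14] = 0.042
  f_II = [P(data | comp) = 0.27] × [0.21] = 0.0567
  f_III = [P(data | comp) = 0.13] × [0.15] = 0.0195
Multiply by the mixture weights:
  w_I·f_I = 0.14 × 0.042 = 0.00588
  w_II·f_II = 0.40 × 0.0567 = 0.02268
  w_III·f_III = 0.46 × 0.0195 = 0.00897
Denominator: 0.00588 + 0.02268 + 0.00897 = 0.03753
Responsibility of Topic II: 0.02268 / 0.03753 ≈ 0.604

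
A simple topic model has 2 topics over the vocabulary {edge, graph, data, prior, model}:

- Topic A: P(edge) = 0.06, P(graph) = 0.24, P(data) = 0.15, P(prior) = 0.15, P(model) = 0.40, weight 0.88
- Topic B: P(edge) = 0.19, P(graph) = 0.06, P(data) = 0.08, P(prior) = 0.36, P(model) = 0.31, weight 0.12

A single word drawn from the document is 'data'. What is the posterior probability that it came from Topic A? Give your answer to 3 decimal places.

0.932

Apply Bayes' rule: the posterior for each component is proportional to its prior times its likelihood at x.
Component likelihoods at x = 'data':
  f_A = P(data | comp) = 0.15
  f_B = P(data | comp) = 0.08
Unnormalised posteriors:
  π_A·f_A = 0.88 × 0.15 = 0.132
  π_B·f_B = 0.12 × 0.08 = 0.0096
Sum: 0.132 + 0.0096 = 0.1416
P(Topic A | x) ≈ 0.932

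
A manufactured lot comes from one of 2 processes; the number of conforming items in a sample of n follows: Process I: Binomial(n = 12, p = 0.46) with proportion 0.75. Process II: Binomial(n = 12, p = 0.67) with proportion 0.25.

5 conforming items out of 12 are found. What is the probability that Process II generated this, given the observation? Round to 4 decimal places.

The responsibility of component k is π_k f_k(x) divided by Σ_j π_j f_j(x).
Component likelihoods at x = 5 conforming items out of 12:
  f_I = C(12,5)·0.46^5·0.54^7 = 792·0.0205963·0.0133893 = 0.218409
  f_II = C(12,5)·0.67^5·0.33^7 = 792·0.135013·0.000426184 = 0.0455719
Unnormalised posteriors:
  π_I·f_I = 0.75 × 0.218409 = 0.163807
  π_II·f_II = 0.25 × 0.0455719 = 0.011393
Marginal: 0.163807 + 0.011393 = 0.1752
Responsibility of Process II: 0.011393 / 0.1752 ≈ 0.0650

0.0650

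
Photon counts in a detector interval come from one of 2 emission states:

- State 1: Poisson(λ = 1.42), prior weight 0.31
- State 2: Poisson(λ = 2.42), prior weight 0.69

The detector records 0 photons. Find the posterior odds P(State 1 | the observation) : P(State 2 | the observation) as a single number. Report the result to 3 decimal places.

1.221

Only the two components matter; the odds are (π_i f_i(x)) / (π_j f_j(x)).
Poisson probabilities:
  f_1 = 0.241714
  f_2 = 0.0889216
0.0749313 / 0.0613559 ≈ 1.221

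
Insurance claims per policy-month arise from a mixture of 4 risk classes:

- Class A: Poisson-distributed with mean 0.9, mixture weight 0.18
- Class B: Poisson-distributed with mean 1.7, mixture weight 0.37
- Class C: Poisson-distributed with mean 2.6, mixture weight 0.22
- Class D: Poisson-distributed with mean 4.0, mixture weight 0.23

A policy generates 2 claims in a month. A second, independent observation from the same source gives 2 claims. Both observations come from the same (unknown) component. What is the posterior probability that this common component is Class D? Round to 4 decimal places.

P(component k | x) = P(Z=k)·f_k(x) / marginal(x), where marginal(x) = Σ_j P(Z=j)·f_j(x).
Since both observations come from the same component, the likelihood for component k is f_k(x₁)·f_k(x₂).
  f_A = [0.164661] × [0.164661] = 0.0271132
  f_B = [0.263978] × [0.263978] = 0.0696842
  f_C = [0.251045] × [0.251045] = 0.0630234
  f_D = [0.146525] × [0.146525] = 0.0214696
Weight by the priors:
  P(Z=A)·f_A = 0.18 × 0.0271132 = 0.00488037
  P(Z=B)·f_B = 0.37 × 0.0696842 = 0.0257832
  P(Z=C)·f_C = 0.22 × 0.0630234 = 0.0138652
  P(Z=D)·f_D = 0.23 × 0.0214696 = 0.00493801
Normaliser: 0.00488037 + 0.0257832 + 0.0138652 + 0.00493801 = 0.0494667
P(Class D | x) ≈ 0.0998

0.0998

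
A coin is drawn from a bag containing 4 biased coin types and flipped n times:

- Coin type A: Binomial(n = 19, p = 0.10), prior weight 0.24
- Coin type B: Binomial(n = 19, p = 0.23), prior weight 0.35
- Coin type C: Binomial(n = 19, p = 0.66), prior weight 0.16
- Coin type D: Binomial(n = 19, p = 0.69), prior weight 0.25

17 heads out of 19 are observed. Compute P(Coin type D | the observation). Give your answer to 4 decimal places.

By Bayes' theorem, P(k | x) = π_k f_k(x) / Σ_j π_j f_j(x).
Evaluate each component's likelihood at the observed value:
  L_A = C(19,17)·0.10^17·0.90^2 = 171·1e-17·0.81 = 1.3851e-15
  L_B = C(19,17)·0.23^17·0.77^2 = 171·1.4105e-11·0.5929 = 1.43005e-09
  L_C = C(19,17)·0.66^17·0.34^2 = 171·0.000855553·0.1156 = 0.0169122
  L_D = C(19,17)·0.69^17·0.31^2 = 171·0.00182152·0.0961 = 0.0299333
Weight by the priors:
  π_A·L_A = 0.24 × 1.3851e-15 = 3.32424e-16
  π_B·L_B = 0.35 × 1.43005e-09 = 5.00517e-10
  π_C·L_C = 0.16 × 0.0169122 = 0.00270596
  π_D·L_D = 0.25 × 0.0299333 = 0.00748332
Denominator: 3.32424e-16 + 5.00517e-10 + 0.00270596 + 0.00748332 = 0.0101893
So the posterior for Coin type D is 0.00748332 / 0.0101893 ≈ 0.7344.

0.7344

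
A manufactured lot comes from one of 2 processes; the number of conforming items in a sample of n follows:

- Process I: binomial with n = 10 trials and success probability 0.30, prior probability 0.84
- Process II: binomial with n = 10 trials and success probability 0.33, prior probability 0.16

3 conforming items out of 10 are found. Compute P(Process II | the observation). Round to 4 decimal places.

0.1572

Apply Bayes' rule: the posterior for each component is proportional to its prior times its likelihood at x.
Binomial probabilities:
  L_I = C(10,3)·0.30^3·0.70^7 = 120·0.027·0.0823543 = 0.266828
  L_II = C(10,3)·0.33^3·0.67^7 = 120·0.035937·0.0606071 = 0.261365
Prior × likelihood for each component:
  π_I·L_I = 0.84 × 0.266828 = 0.224135
  π_II·L_II = 0.16 × 0.261365 = 0.0418183
Evidence: 0.224135 + 0.0418183 = 0.265954
P(Process II | 3 conforming items out of 10) = 0.0418183 / 0.265954 ≈ 0.1572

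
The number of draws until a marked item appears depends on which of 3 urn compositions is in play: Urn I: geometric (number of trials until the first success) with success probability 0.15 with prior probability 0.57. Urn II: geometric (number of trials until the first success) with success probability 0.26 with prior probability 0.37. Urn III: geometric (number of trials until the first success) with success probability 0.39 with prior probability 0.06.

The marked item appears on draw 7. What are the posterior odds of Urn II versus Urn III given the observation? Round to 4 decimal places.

The posterior odds equal the prior odds times the likelihood ratio: (π_i/π_j)·(f_i(x)/f_j(x)).
Evaluate each component's likelihood at the observed value:
  L_I = 0.15·(1−0.15)^6 = 0.15·0.37715 = 0.0565724
  L_II = 0.26·(1−0.26)^6 = 0.26·0.164206 = 0.0426937
  L_III = 0.39·(1−0.39)^6 = 0.39·0.0515204 = 0.0200929
0.0157967 / 0.00120558 ≈ 13.1030

13.1030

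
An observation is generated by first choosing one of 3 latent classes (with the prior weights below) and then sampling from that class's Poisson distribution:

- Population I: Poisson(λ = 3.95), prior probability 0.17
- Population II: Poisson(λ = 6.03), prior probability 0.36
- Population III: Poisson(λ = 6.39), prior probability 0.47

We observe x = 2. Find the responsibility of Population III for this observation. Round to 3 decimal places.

By Bayes' theorem, P(k | x) = w_k f_k(x) / Σ_j w_j f_j(x).
Component likelihoods at x = 2:
  L_I = e^(−3.95)·3.95^2/2! = 0.150211
  L_II = e^(−6.03)·6.03^2/2! = 0.043733
  L_III = e^(−6.39)·6.39^2/2! = 0.0342634
Weight by the priors:
  w_I·L_I = 0.17 × 0.150211 = 0.0255358
  w_II·L_II = 0.36 × 0.043733 = 0.0157439
  w_III·L_III = 0.47 × 0.0342634 = 0.0161038
Marginal: 0.0255358 + 0.0157439 + 0.0161038 = 0.0573835
P(Population III | x) = 0.0161038 / 0.0573835 ≈ 0.281

0.281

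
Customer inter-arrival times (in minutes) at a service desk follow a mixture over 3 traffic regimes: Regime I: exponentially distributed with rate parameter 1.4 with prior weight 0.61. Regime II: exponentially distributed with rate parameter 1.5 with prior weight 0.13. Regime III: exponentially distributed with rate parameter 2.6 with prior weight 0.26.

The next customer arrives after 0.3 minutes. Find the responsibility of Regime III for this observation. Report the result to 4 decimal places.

0.3113

By Bayes' theorem, P(k | x) = P(Z=k) f_k(x) / Σ_j P(Z=j) f_j(x).
Exponential densities:
  L_I = 1.4·e^(−1.4·0.3) = 1.4·e^(−0.4200) = 0.919866
  L_II = 1.5·e^(−1.5·0.3) = 1.5·e^(−0.4500) = 0.956442
  L_III = 2.6·e^(−2.6·0.3) = 2.6·e^(−0.7800) = 1.19186
Multiply by the mixture weights:
  P(Z=I)·L_I = 0.61 × 0.919866 = 0.561118
  P(Z=II)·L_II = 0.13 × 0.956442 = 0.124337
  P(Z=III)·L_III = 0.26 × 1.19186 = 0.309882
Denominator: 0.561118 + 0.124337 + 0.309882 = 0.995338
So the posterior for Regime III is 0.309882 / 0.995338 ≈ 0.3113.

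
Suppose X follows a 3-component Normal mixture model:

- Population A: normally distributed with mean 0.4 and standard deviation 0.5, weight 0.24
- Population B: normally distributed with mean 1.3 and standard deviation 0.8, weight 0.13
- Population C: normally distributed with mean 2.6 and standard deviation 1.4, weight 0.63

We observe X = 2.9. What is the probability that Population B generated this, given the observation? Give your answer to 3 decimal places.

0.048

Apply Bayes' rule: the posterior for each component is proportional to its prior times its likelihood at x.
Normal densities:
  p_A = (1/(0.5·√(2π)))·exp(−(2.9−0.4)²/(2·0.5²)) = 0.797885·exp(-12.50000) = 2.97344e-06
  p_B = (1/(0.8·√(2π)))·exp(−(2.9−1.3)²/(2·0.8²)) = 0.498678·exp(-2.00000) = 0.0674887
  p_C = (1/(1.4·√(2π)))·exp(−(2.9−2.6)²/(2·1.4²)) = 0.284959·exp(-0.02296) = 0.278491
Weight by the priors:
  π_A·p_A = 0.24 × 2.97344e-06 = 7.13625e-07
  π_B·p_B = 0.13 × 0.0674887 = 0.00877353
  π_C·p_C = 0.63 × 0.278491 = 0.175449
Marginal: 7.13625e-07 + 0.00877353 + 0.175449 = 0.184224
P(Population B | x) ≈ 0.048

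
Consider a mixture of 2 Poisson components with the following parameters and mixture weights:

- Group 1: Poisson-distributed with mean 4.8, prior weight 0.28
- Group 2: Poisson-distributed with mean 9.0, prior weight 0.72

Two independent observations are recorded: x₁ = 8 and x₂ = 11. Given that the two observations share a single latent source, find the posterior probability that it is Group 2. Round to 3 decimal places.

0.989

By Bayes' theorem, P(k | x) = w_k f_k(x) / Σ_j w_j f_j(x).
Since both observations come from the same component, the likelihood for component k is f_k(x₁)·f_k(x₂).
  f_1 = [e^(−4.8)·4.8^8/8! = 0.057517] × [0.00642517] = 0.000369556
  f_2 = [e^(−9.0)·9.0^8/8! = 0.131756] × [0.0970201] = 0.0127829
Weight by the priors:
  w_1·f_1 = 0.28 × 0.000369556 = 0.000103476
  w_2·f_2 = 0.72 × 0.0127829 = 0.00920372
Evidence: 0.000103476 + 0.00920372 = 0.00930719
P(Group 2 | data) ≈ 0.989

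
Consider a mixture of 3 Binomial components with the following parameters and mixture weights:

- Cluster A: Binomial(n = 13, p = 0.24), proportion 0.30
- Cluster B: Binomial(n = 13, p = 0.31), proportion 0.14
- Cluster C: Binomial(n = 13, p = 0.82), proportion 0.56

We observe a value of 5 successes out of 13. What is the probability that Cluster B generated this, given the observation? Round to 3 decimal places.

The responsibility of component k is π_k f_k(x) divided by Σ_j π_j f_j(x).
Binomial probabilities:
  p_A = C(13,5)·0.24^5·0.76^8 = 1287·0.000796262·0.111303 = 0.114063
  p_B = C(13,5)·0.31^5·0.69^8 = 1287·0.00286292·0.0513798 = 0.189313
  p_C = C(13,5)·0.82^5·0.18^8 = 1287·0.37074·1.102e-06 = 0.000525809
Weight by the priors:
  π_A·p_A = 0.30 × 0.114063 = 0.0342188
  π_B·p_B = 0.14 × 0.189313 = 0.0265038
  π_C·p_C = 0.56 × 0.000525809 = 0.000294453
Sum: 0.0342188 + 0.0265038 + 0.000294453 = 0.061017
So the posterior for Cluster B is 0.0265038 / 0.061017 ≈ 0.434.

0.434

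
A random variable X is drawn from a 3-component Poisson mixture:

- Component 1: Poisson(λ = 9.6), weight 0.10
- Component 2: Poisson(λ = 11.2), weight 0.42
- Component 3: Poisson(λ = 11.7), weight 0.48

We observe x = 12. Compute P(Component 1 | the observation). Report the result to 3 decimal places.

P(component k | x) = w_k·f_k(x) / marginal(x), where marginal(x) = Σ_j w_j·f_j(x).
Evaluate each component's likelihood at the observed value:
  f_1 = e^(−9.6)·9.6^12/12! = 0.0866345
  f_2 = e^(−11.2)·11.2^12/12! = 0.11122
  f_3 = e^(−11.7)·11.7^12/12! = 0.113933
Multiply by the mixture weights:
  w_1·f_1 = 0.10 × 0.0866345 = 0.00866345
  w_2·f_2 = 0.42 × 0.11122 = 0.0467122
  w_3·f_3 = 0.48 × 0.113933 = 0.0546876
Evidence: 0.00866345 + 0.0467122 + 0.0546876 = 0.110063
Responsibility of Component 1: 0.00866345 / 0.110063 ≈ 0.079

0.079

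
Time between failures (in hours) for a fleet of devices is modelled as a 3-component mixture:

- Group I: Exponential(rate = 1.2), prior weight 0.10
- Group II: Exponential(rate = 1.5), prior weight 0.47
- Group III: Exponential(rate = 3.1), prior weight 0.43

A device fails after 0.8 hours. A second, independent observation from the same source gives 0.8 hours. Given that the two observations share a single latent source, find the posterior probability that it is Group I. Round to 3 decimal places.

0.145

The responsibility of component k is π_k f_k(x) divided by Σ_j π_j f_j(x).
Since both observations come from the same component, the likelihood for component k is f_k(x₁)·f_k(x₂).
  p_I = [1.2·e^(−1.2·0.8) = 1.2·e^(−0.9600) = 0.459471] × [0.459471] = 0.211114
  p_II = [1.5·e^(−1.5·0.8) = 1.5·e^(−1.2000) = 0.451791] × [0.451791] = 0.204115
  p_III = [3.1·e^(−3.1·0.8) = 3.1·e^(−2.4800) = 0.259604] × [0.259604] = 0.0673942
Prior × likelihood for each component:
  π_I·p_I = 0.10 × 0.211114 = 0.0211114
  π_II·p_II = 0.47 × 0.204115 = 0.0959342
  π_III·p_III = 0.43 × 0.0673942 = 0.0289795
Denominator: 0.0211114 + 0.0959342 + 0.0289795 = 0.146025
Responsibility of Group I: 0.0211114 / 0.146025 ≈ 0.145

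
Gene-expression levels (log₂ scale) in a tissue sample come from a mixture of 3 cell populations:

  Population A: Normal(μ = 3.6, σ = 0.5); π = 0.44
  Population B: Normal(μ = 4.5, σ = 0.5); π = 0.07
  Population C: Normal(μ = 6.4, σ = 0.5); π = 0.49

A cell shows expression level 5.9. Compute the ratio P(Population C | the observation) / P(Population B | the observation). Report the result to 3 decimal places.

213.986

Only the two components matter; the odds are (w_i f_i(x)) / (w_j f_j(x)).
Evaluate each component's likelihood at the observed value:
  f_A = (1/(0.5·√(2π)))·exp(−(5.9−3.6)²/(2·0.5²)) = 0.797885·exp(-10.58000) = 2.02817e-05
  f_B = (1/(0.5·√(2π)))·exp(−(5.9−4.5)²/(2·0.5²)) = 0.797885·exp(-3.92000) = 0.0158309
  f_C = (1/(0.5·√(2π)))·exp(−(5.9−6.4)²/(2·0.5²)) = 0.797885·exp(-0.50000) = 0.483941
0.237131 / 0.00110816 ≈ 213.986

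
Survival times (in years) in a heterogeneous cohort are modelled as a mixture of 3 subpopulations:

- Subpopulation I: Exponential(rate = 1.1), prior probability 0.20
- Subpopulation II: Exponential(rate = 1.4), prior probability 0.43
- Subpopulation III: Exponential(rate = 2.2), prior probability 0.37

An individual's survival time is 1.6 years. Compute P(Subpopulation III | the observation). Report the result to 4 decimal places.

By Bayes' theorem, P(k | x) = P(Z=k) f_k(x) / Σ_j P(Z=j) f_j(x).
Exponential densities:
  f_I = 0.189249
  f_II = 0.149042
  f_III = 0.0651188
Unnormalised posteriors:
  P(Z=I)·f_I = 0.20 × 0.189249 = 0.0378499
  P(Z=II)·f_II = 0.43 × 0.149042 = 0.064088
  P(Z=III)·f_III = 0.37 × 0.0651188 = 0.0240939
Denominator: 0.0378499 + 0.064088 + 0.0240939 = 0.126032
P(Subpopulation III | 1.6 years) = 0.0240939 / 0.126032 ≈ 0.1912

0.1912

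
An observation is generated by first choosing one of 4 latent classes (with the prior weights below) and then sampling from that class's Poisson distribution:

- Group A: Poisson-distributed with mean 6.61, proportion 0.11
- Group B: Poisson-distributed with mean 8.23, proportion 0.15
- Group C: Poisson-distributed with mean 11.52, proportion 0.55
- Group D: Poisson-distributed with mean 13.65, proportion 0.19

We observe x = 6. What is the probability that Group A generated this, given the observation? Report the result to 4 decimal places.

Apply Bayes' rule: the posterior for each component is proportional to its prior times its likelihood at x.
Evaluate each component's likelihood at the observed value:
  L_A = e^(−6.61)·6.61^6/6! = 0.156023
  L_B = e^(−8.23)·8.23^6/6! = 0.115033
  L_C = e^(−11.52)·11.52^6/6! = 0.0322337
  L_D = e^(−13.65)·13.65^6/6! = 0.0106009
Prior × likelihood for each component:
  π_A·L_A = 0.11 × 0.156023 = 0.0171626
  π_B·L_B = 0.15 × 0.115033 = 0.017255
  π_C·L_C = 0.55 × 0.0322337 = 0.0177285
  π_D·L_D = 0.19 × 0.0106009 = 0.00201418
Evidence: 0.0171626 + 0.017255 + 0.0177285 + 0.00201418 = 0.0541602
So the posterior for Group A is 0.0171626 / 0.0541602 ≈ 0.3169.

0.3169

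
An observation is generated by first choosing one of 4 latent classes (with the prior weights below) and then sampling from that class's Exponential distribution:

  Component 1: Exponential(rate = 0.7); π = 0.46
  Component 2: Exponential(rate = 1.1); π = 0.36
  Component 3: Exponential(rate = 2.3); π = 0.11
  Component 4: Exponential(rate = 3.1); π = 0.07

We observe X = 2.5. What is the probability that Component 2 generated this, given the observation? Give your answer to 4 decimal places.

P(component k | x) = π_k·f_k(x) / marginal(x), where marginal(x) = Σ_j π_j·f_j(x).
Exponential densities:
  L_1 = 0.121642
  L_2 = 0.0703206
  L_3 = 0.0073204
  L_4 = 0.0013353
Prior × likelihood for each component:
  π_1·L_1 = 0.46 × 0.121642 = 0.0559552
  π_2·L_2 = 0.36 × 0.0703206 = 0.0253154
  π_3·L_3 = 0.11 × 0.0073204 = 0.000805244
  π_4·L_4 = 0.07 × 0.0013353 = 9.34711e-05
Normaliser: 0.0559552 + 0.0253154 + 0.000805244 + 9.34711e-05 = 0.0821694
P(Component 2 | the observation) ≈ 0.3081

0.3081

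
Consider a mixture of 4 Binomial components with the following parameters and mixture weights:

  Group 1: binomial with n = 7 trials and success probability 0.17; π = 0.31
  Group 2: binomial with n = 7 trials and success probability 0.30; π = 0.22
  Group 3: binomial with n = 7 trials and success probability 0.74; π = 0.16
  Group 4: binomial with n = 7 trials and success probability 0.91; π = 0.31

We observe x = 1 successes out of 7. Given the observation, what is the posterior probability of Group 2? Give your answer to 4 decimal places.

0.3102

By Bayes' theorem, P(k | x) = π_k f_k(x) / Σ_j π_j f_j(x).
Evaluate each component's likelihood at the observed value:
  p_1 = 0.389059
  p_2 = 0.247063
  p_3 = 0.00160018
  p_4 = 3.38528e-06
Unnormalised posteriors:
  π_1·p_1 = 0.31 × 0.389059 = 0.120608
  π_2·p_2 = 0.22 × 0.247063 = 0.0543538
  π_3·p_3 = 0.16 × 0.00160018 = 0.000256029
  π_4·p_4 = 0.31 × 3.38528e-06 = 1.04944e-06
Evidence: 0.120608 + 0.0543538 + 0.000256029 + 1.04944e-06 = 0.175219
P(Group 2 | the observation) ≈ 0.3102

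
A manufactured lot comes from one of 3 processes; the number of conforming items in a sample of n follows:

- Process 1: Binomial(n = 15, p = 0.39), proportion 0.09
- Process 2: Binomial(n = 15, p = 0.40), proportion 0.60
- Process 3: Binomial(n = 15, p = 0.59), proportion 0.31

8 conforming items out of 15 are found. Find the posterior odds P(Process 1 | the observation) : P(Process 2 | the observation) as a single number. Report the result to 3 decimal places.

Posterior odds = (π_i f_i(x)) / (π_j f_j(x)); the normalising sum cancels.
Binomial probabilities:
  f_1 = C(15,8)·0.39^8·0.61^7 = 6435·0.000535201·0.0314274 = 0.108237
  f_2 = C(15,8)·0.40^8·0.60^7 = 6435·0.00065536·0.0279936 = 0.118056
  f_3 = C(15,8)·0.59^8·0.41^7 = 6435·0.014683·0.00194754 = 0.184014
Odds = (0.09/0.60) × (0.108237/0.118056) = 0.15 × 0.916826 ≈ 0.138

0.138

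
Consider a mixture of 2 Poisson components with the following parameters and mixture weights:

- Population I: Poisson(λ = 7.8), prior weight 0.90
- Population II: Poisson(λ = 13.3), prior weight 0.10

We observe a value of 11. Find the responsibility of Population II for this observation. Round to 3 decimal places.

0.139

By Bayes' theorem, P(k | x) = π_k f_k(x) / Σ_j π_j f_j(x).
Component likelihoods at x = 11:
  p_I = e^(−7.8)·7.8^11/11! = 0.0667403
  p_II = e^(−13.3)·13.3^11/11! = 0.0966264
Weight by the priors:
  π_I·p_I = 0.90 × 0.0667403 = 0.0600662
  π_II·p_II = 0.10 × 0.0966264 = 0.00966264
Evidence: 0.0600662 + 0.00966264 = 0.0697289
P(Population II | data) ≈ 0.139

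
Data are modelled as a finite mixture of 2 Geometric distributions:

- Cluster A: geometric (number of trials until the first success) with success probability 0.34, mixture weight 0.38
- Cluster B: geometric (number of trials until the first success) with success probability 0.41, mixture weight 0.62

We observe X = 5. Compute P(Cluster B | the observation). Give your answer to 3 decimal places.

By Bayes' theorem, P(k | x) = P(Z=k) f_k(x) / Σ_j P(Z=j) f_j(x).
Evaluate each component's likelihood at the observed value:
  L_A = 0.0645141
  L_B = 0.0496812
Prior × likelihood for each component:
  P(Z=A)·L_A = 0.38 × 0.0645141 = 0.0245154
  P(Z=B)·L_B = 0.62 × 0.0496812 = 0.0308023
Evidence: 0.0245154 + 0.0308023 = 0.0553177
So the posterior for Cluster B is 0.0308023 / 0.0553177 ≈ 0.557.

0.557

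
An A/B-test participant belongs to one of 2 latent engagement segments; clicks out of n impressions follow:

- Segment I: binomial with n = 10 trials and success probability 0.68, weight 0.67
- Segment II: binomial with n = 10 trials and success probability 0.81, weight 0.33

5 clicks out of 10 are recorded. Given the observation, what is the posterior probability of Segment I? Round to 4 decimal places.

0.9198

The responsibility of component k is w_k f_k(x) divided by Σ_j w_j f_j(x).
Evaluate each component's likelihood at the observed value:
  f_I = C(10,5)·0.68^5·0.32^5 = 252·0.145393·0.00335544 = 0.122941
  f_II = C(10,5)·0.81^5·0.19^5 = 252·0.348678·0.00024761 = 0.0217567
Weight by the priors:
  w_I·f_I = 0.67 × 0.122941 = 0.0823701
  w_II·f_II = 0.33 × 0.0217567 = 0.00717972
Normaliser: 0.0823701 + 0.00717972 = 0.0895499
Responsibility of Segment I: 0.0823701 / 0.0895499 ≈ 0.9198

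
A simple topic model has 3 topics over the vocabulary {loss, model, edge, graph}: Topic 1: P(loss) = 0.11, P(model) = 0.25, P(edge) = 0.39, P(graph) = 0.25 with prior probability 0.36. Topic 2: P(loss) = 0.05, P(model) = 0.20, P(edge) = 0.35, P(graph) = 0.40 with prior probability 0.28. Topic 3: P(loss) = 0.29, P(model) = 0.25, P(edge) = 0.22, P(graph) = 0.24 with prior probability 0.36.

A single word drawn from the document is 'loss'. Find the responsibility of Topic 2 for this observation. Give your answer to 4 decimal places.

Posterior ∝ prior × likelihood, so P(k | x) ∝ w_k f_k(x); normalise over all components.
Evaluate each component's likelihood at the observed value:
  L_1 = 0.11
  L_2 = 0.05
  L_3 = 0.29
Multiply by the mixture weights:
  w_1·L_1 = 0.36 × 0.11 = 0.0396
  w_2·L_2 = 0.28 × 0.05 = 0.014
  w_3·L_3 = 0.36 × 0.29 = 0.1044
Denominator: 0.0396 + 0.014 + 0.1044 = 0.158
P(Topic 2 | x) = 0.014 / 0.158 ≈ 0.0886

0.0886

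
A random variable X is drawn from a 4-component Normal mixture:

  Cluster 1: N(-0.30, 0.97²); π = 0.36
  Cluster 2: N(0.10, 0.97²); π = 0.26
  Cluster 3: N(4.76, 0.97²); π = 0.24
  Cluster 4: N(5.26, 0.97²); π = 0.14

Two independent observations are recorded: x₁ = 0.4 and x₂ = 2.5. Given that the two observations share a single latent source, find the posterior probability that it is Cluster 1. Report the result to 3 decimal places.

0.270

By Bayes' theorem, P(k | x) = w_k f_k(x) / Σ_j w_j f_j(x).
Since both observations come from the same component, the likelihood for component k is f_k(x₁)·f_k(x₂).
  L_1 = [0.316995] × [0.00637926] = 0.0020222
  L_2 = [0.392074] × [0.0192667] = 0.00755395
  L_3 = [1.68646e-05] × [0.0272503] = 4.59565e-07
  L_4 = [1.45562e-06] × [0.00717955] = 1.04507e-08
Multiply by the mixture weights:
  w_1·L_1 = 0.36 × 0.0020222 = 0.00072799
  w_2·L_2 = 0.26 × 0.00755395 = 0.00196403
  w_3·L_3 = 0.24 × 4.59565e-07 = 1.10296e-07
  w_4·L_4 = 0.14 × 1.04507e-08 = 1.4631e-09
Normaliser: 0.00072799 + 0.00196403 + 1.10296e-07 + 1.4631e-09 = 0.00269213
P(Cluster 1 | x) = 0.00072799 / 0.00269213 ≈ 0.270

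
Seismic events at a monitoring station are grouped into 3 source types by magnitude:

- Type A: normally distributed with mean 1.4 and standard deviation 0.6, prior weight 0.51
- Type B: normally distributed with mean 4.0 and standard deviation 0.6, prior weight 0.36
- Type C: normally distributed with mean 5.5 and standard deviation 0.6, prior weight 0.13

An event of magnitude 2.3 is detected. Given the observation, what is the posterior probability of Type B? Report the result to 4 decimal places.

0.0378

Posterior ∝ prior × likelihood, so P(k | x) ∝ π_k f_k(x); normalise over all components.
Component likelihoods at x = 2.3:
  f_A = (1/(0.6·√(2π)))·exp(−(2.3−1.4)²/(2·0.6²)) = 0.664904·exp(-1.12500) = 0.215863
  f_B = (1/(0.6·√(2π)))·exp(−(2.3−4.0)²/(2·0.6²)) = 0.664904·exp(-4.01389) = 0.0120102
  f_C = (1/(0.6·√(2π)))·exp(−(2.3−5.5)²/(2·0.6²)) = 0.664904·exp(-14.22222) = 4.42717e-07
Unnormalised posteriors:
  π_A·f_A = 0.51 × 0.215863 = 0.11009
  π_B·f_B = 0.36 × 0.0120102 = 0.00432366
  π_C·f_C = 0.13 × 4.42717e-07 = 5.75532e-08
Evidence: 0.11009 + 0.00432366 + 5.75532e-08 = 0.114414
P(Type B | 2.3) = 0.00432366 / 0.114414 ≈ 0.0378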